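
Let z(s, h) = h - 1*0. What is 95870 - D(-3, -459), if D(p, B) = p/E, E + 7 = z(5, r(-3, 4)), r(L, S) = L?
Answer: 958697/10 ≈ 95870.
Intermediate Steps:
z(s, h) = h (z(s, h) = h + 0 = h)
E = -10 (E = -7 - 3 = -10)
D(p, B) = -p/10 (D(p, B) = p/(-10) = p*(-⅒) = -p/10)
95870 - D(-3, -459) = 95870 - (-1)*(-3)/10 = 95870 - 1*3/10 = 95870 - 3/10 = 958697/10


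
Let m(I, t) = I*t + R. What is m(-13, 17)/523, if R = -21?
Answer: -242/523 ≈ -0.46272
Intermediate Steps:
m(I, t) = -21 + I*t (m(I, t) = I*t - 21 = -21 + I*t)
m(-13, 17)/523 = (-21 - 13*17)/523 = (-21 - 221)*(1/523) = -242*1/523 = -242/523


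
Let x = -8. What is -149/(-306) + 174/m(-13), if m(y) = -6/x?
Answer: 71141/306 ≈ 232.49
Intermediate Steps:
m(y) = ¾ (m(y) = -6/(-8) = -6*(-⅛) = ¾)
-149/(-306) + 174/m(-13) = -149/(-306) + 174/(¾) = -149*(-1/306) + 174*(4/3) = 149/306 + 232 = 71141/306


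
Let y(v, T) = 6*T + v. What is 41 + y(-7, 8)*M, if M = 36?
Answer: 1517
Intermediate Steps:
y(v, T) = v + 6*T
41 + y(-7, 8)*M = 41 + (-7 + 6*8)*36 = 41 + (-7 + 48)*36 = 41 + 41*36 = 41 + 1476 = 1517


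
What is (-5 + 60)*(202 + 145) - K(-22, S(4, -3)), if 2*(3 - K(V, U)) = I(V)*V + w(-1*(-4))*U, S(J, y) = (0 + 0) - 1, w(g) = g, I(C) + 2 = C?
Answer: 19344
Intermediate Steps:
I(C) = -2 + C
S(J, y) = -1 (S(J, y) = 0 - 1 = -1)
K(V, U) = 3 - 2*U - V*(-2 + V)/2 (K(V, U) = 3 - ((-2 + V)*V + (-1*(-4))*U)/2 = 3 - (V*(-2 + V) + 4*U)/2 = 3 - (4*U + V*(-2 + V))/2 = 3 + (-2*U - V*(-2 + V)/2) = 3 - 2*U - V*(-2 + V)/2)
(-5 + 60)*(202 + 145) - K(-22, S(4, -3)) = (-5 + 60)*(202 + 145) - (3 - 2*(-1) - ½*(-22)*(-2 - 22)) = 55*347 - (3 + 2 - ½*(-22)*(-24)) = 19085 - (3 + 2 - 264) = 19085 - 1*(-259) = 19085 + 259 = 19344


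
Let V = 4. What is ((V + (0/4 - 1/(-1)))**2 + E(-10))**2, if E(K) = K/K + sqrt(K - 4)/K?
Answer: (260 - I*sqrt(14))**2/100 ≈ 675.86 - 19.457*I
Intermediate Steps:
E(K) = 1 + sqrt(-4 + K)/K
((V + (0/4 - 1/(-1)))**2 + E(-10))**2 = ((4 + (0/4 - 1/(-1)))**2 + (-10 + sqrt(-4 - 10))/(-10))**2 = ((4 + (0*(1/4) - 1*(-1)))**2 - (-10 + sqrt(-14))/10)**2 = ((4 + (0 + 1))**2 - (-10 + I*sqrt(14))/10)**2 = ((4 + 1)**2 + (1 - I*sqrt(14)/10))**2 = (5**2 + (1 - I*sqrt(14)/10))**2 = (25 + (1 - I*sqrt(14)/10))**2 = (26 - I*sqrt(14)/10)**2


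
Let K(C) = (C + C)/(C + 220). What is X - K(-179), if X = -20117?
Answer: -824439/41 ≈ -20108.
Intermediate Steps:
K(C) = 2*C/(220 + C) (K(C) = (2*C)/(220 + C) = 2*C/(220 + C))
X - K(-179) = -20117 - 2*(-179)/(220 - 179) = -20117 - 2*(-179)/41 = -20117 - 1*(-358/41) = -20117 + 358/41 = -824439/41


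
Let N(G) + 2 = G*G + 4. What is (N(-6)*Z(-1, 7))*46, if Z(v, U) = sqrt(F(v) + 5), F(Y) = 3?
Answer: 3496*sqrt(2) ≈ 4944.1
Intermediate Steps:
N(G) = 2 + G**2 (N(G) = -2 + (G*G + 4) = -2 + (G**2 + 4) = -2 + (4 + G**2) = 2 + G**2)
Z(v, U) = 2*sqrt(2) (Z(v, U) = sqrt(3 + 5) = sqrt(8) = 2*sqrt(2))
(N(-6)*Z(-1, 7))*46 = ((2 + (-6)**2)*(2*sqrt(2)))*46 = ((2 + 36)*(2*sqrt(2)))*46 = (38*(2*sqrt(2)))*46 = (76*sqrt(2))*46 = 3496*sqrt(2)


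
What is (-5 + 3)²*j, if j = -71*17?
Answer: -4828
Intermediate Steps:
j = -1207
(-5 + 3)²*j = (-5 + 3)²*(-1207) = (-2)²*(-1207) = 4*(-1207) = -4828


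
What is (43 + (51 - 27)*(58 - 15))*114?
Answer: 122550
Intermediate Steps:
(43 + (51 - 27)*(58 - 15))*114 = (43 + 24*43)*114 = (43 + 1032)*114 = 1075*114 = 122550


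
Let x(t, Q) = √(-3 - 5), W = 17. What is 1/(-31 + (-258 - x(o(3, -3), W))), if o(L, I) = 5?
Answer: I/(-289*I + 2*√2) ≈ -0.0034599 + 3.3862e-5*I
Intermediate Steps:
x(t, Q) = 2*I*√2 (x(t, Q) = √(-8) = 2*I*√2)
1/(-31 + (-258 - x(o(3, -3), W))) = 1/(-31 + (-258 - 2*I*√2)) = 1/(-289 - 2*I*√2)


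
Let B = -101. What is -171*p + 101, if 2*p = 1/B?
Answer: 20573/202 ≈ 101.85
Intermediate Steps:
p = -1/202 (p = (½)/(-101) = (½)*(-1/101) = -1/202 ≈ -0.0049505)
-171*p + 101 = -171*(-1/202) + 101 = 171/202 + 101 = 20573/202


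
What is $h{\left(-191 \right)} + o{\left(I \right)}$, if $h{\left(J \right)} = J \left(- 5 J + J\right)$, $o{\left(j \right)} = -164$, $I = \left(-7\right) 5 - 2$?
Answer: $-146088$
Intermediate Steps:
$I = -37$ ($I = -35 - 2 = -37$)
$h{\left(J \right)} = - 4 J^{2}$ ($h{\left(J \right)} = J \left(- 4 J\right) = - 4 J^{2}$)
$h{\left(-191 \right)} + o{\left(I \right)} = - 4 \left(-191\right)^{2} - 164 = \left(-4\right) 36481 - 164 = -145924 - 164 = -146088$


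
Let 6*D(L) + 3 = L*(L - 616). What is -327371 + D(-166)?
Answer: -1834417/6 ≈ -3.0574e+5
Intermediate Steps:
D(L) = -½ + L*(-616 + L)/6 (D(L) = -½ + (L*(L - 616))/6 = -½ + (L*(-616 + L))/6 = -½ + L*(-616 + L)/6)
-327371 + D(-166) = -327371 + (-½ - 308/3*(-166) + (⅙)*(-166)²) = -327371 + (-½ + 51128/3 + (⅙)*27556) = -327371 + (-½ + 51128/3 + 13778/3) = -327371 + 129809/6 = -1834417/6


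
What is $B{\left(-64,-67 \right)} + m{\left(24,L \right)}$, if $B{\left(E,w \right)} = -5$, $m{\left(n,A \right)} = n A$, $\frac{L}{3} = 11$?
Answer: $787$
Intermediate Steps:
$L = 33$ ($L = 3 \cdot 11 = 33$)
$m{\left(n,A \right)} = A n$
$B{\left(-64,-67 \right)} + m{\left(24,L \right)} = -5 + 33 \cdot 24 = -5 + 792 = 787$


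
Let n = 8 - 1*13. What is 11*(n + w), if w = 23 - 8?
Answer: 110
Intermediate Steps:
w = 15
n = -5 (n = 8 - 13 = -5)
11*(n + w) = 11*(-5 + 15) = 11*10 = 110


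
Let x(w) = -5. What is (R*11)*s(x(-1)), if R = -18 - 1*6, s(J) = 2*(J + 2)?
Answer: 1584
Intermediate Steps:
s(J) = 4 + 2*J (s(J) = 2*(2 + J) = 4 + 2*J)
R = -24 (R = -18 - 6 = -24)
(R*11)*s(x(-1)) = (-24*11)*(4 + 2*(-5)) = -264*(4 - 10) = -264*(-6) = 1584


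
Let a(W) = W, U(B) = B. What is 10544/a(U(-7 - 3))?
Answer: -5272/5 ≈ -1054.4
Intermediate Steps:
10544/a(U(-7 - 3)) = 10544/(-7 - 3) = 10544/(-10) = 10544*(-1/10) = -5272/5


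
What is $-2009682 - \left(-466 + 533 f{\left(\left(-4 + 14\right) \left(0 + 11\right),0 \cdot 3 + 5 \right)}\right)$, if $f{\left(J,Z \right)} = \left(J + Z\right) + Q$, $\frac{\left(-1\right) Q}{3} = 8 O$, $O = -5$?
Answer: $-2134471$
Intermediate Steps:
$Q = 120$ ($Q = - 3 \cdot 8 \left(-5\right) = \left(-3\right) \left(-40\right) = 120$)
$f{\left(J,Z \right)} = 120 + J + Z$ ($f{\left(J,Z \right)} = \left(J + Z\right) + 120 = 120 + J + Z$)
$-2009682 - \left(-466 + 533 f{\left(\left(-4 + 14\right) \left(0 + 11\right),0 \cdot 3 + 5 \right)}\right) = -2009682 + \left(- 533 \left(120 + \left(-4 + 14\right) \left(0 + 11\right) + \left(0 \cdot 3 + 5\right)\right) + 466\right) = -2009682 + \left(- 533 \left(120 + 10 \cdot 11 + \left(0 + 5\right)\right) + 466\right) = -2009682 + \left(- 533 \left(120 + 110 + 5\right) + 466\right) = -2009682 + \left(\left(-533\right) 235 + 466\right) = -2009682 + \left(-125255 + 466\right) = -2009682 - 124789 = -2134471$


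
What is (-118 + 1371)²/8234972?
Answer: 1570009/8234972 ≈ 0.19065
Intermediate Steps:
(-118 + 1371)²/8234972 = 1253²*(1/8234972) = 1570009*(1/8234972) = 1570009/8234972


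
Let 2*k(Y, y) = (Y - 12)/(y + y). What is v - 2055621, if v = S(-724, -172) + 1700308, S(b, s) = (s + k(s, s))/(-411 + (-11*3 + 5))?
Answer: -13414472233/37754 ≈ -3.5531e+5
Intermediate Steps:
k(Y, y) = (-12 + Y)/(4*y) (k(Y, y) = ((Y - 12)/(y + y))/2 = ((-12 + Y)/((2*y)))/2 = ((-12 + Y)*(1/(2*y)))/2 = ((-12 + Y)/(2*y))/2 = (-12 + Y)/(4*y))
S(b, s) = -s/439 - (-12 + s)/(1756*s) (S(b, s) = (s + (-12 + s)/(4*s))/(-411 + (-11*3 + 5)) = (s + (-12 + s)/(4*s))/(-411 + (-33 + 5)) = (s + (-12 + s)/(4*s))/(-411 - 28) = (s + (-12 + s)/(4*s))/(-439) = (s + (-12 + s)/(4*s))*(-1/439) = -s/439 - (-12 + s)/(1756*s))
v = 64193443001/37754 (v = (1/1756)*(12 - 1*(-172) - 4*(-172)²)/(-172) + 1700308 = (1/1756)*(-1/172)*(12 + 172 - 4*29584) + 1700308 = (1/1756)*(-1/172)*(12 + 172 - 118336) + 1700308 = (1/1756)*(-1/172)*(-118152) + 1700308 = 14769/37754 + 1700308 = 64193443001/37754 ≈ 1.7003e+6)
v - 2055621 = 64193443001/37754 - 2055621 = -13414472233/37754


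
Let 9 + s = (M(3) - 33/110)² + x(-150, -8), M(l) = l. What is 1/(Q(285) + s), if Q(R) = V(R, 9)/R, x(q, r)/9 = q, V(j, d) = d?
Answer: -1900/2568189 ≈ -0.00073982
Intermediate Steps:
x(q, r) = 9*q
Q(R) = 9/R
s = -135171/100 (s = -9 + ((3 - 33/110)² + 9*(-150)) = -9 + ((3 - 33*1/110)² - 1350) = -9 + ((3 - 3/10)² - 1350) = -9 + ((27/10)² - 1350) = -9 + (729/100 - 1350) = -9 - 134271/100 = -135171/100 ≈ -1351.7)
1/(Q(285) + s) = 1/(9/285 - 135171/100) = 1/(9*(1/285) - 135171/100) = 1/(3/95 - 135171/100) = 1/(-2568189/1900) = -1900/2568189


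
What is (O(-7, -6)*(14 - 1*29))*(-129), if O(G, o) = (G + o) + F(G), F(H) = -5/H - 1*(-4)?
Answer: -112230/7 ≈ -16033.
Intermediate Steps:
F(H) = 4 - 5/H (F(H) = -5/H + 4 = 4 - 5/H)
O(G, o) = 4 + G + o - 5/G (O(G, o) = (G + o) + (4 - 5/G) = 4 + G + o - 5/G)
(O(-7, -6)*(14 - 1*29))*(-129) = ((4 - 7 - 6 - 5/(-7))*(14 - 1*29))*(-129) = ((4 - 7 - 6 - 5*(-⅐))*(14 - 29))*(-129) = ((4 - 7 - 6 + 5/7)*(-15))*(-129) = -58/7*(-15)*(-129) = (870/7)*(-129) = -112230/7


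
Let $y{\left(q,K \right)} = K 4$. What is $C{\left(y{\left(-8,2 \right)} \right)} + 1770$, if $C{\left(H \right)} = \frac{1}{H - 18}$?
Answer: $\frac{17699}{10} \approx 1769.9$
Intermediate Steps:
$y{\left(q,K \right)} = 4 K$
$C{\left(H \right)} = \frac{1}{-18 + H}$
$C{\left(y{\left(-8,2 \right)} \right)} + 1770 = \frac{1}{-18 + 4 \cdot 2} + 1770 = \frac{1}{-18 + 8} + 1770 = \frac{1}{-10} + 1770 = - \frac{1}{10} + 1770 = \frac{17699}{10}$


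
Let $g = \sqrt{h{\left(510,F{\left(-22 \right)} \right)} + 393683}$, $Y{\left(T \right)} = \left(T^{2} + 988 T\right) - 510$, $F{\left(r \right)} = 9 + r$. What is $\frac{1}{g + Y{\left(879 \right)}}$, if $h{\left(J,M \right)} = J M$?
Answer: $\frac{1640583}{2691512192836} - \frac{\sqrt{387053}}{2691512192836} \approx 6.0931 \cdot 10^{-7}$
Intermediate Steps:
$Y{\left(T \right)} = -510 + T^{2} + 988 T$
$g = \sqrt{387053}$ ($g = \sqrt{510 \left(9 - 22\right) + 393683} = \sqrt{510 \left(-13\right) + 393683} = \sqrt{-6630 + 393683} = \sqrt{387053} \approx 622.14$)
$\frac{1}{g + Y{\left(879 \right)}} = \frac{1}{\sqrt{387053} + \left(-510 + 879^{2} + 988 \cdot 879\right)} = \frac{1}{\sqrt{387053} + \left(-510 + 772641 + 868452\right)} = \frac{1}{\sqrt{387053} + 1640583} = \frac{1}{1640583 + \sqrt{387053}}$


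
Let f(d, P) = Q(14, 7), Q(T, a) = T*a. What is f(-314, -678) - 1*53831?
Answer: -53733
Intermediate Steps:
f(d, P) = 98 (f(d, P) = 14*7 = 98)
f(-314, -678) - 1*53831 = 98 - 1*53831 = 98 - 53831 = -53733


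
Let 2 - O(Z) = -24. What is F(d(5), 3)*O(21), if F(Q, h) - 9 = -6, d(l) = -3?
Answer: 78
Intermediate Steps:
O(Z) = 26 (O(Z) = 2 - 1*(-24) = 2 + 24 = 26)
F(Q, h) = 3 (F(Q, h) = 9 - 6 = 3)
F(d(5), 3)*O(21) = 3*26 = 78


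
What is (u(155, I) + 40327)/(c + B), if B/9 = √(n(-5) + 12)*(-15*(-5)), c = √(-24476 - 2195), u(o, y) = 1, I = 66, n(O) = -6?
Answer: 40328/(675*√6 + I*√26671) ≈ 24.155 - 2.3859*I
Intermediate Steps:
c = I*√26671 (c = √(-26671) = I*√26671 ≈ 163.31*I)
B = 675*√6 (B = 9*(√(-6 + 12)*(-15*(-5))) = 9*(√6*75) = 9*(75*√6) = 675*√6 ≈ 1653.4)
(u(155, I) + 40327)/(c + B) = (1 + 40327)/(I*√26671 + 675*√6) = 40328/(675*√6 + I*√26671)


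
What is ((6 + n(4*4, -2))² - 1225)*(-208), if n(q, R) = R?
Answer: 251472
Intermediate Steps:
((6 + n(4*4, -2))² - 1225)*(-208) = ((6 - 2)² - 1225)*(-208) = (4² - 1225)*(-208) = (16 - 1225)*(-208) = -1209*(-208) = 251472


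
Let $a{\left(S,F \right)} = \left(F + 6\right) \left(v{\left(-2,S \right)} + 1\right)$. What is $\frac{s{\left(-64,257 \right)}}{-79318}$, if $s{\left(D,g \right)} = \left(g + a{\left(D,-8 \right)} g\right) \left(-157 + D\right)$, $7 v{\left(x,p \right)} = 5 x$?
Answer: $\frac{738361}{555226} \approx 1.3298$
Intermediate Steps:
$v{\left(x,p \right)} = \frac{5 x}{7}$
$a{\left(S,F \right)} = - \frac{18}{7} - \frac{3 F}{7}$ ($a{\left(S,F \right)} = \left(F + 6\right) \left(\frac{5}{7} \left(-2\right) + 1\right) = \left(6 + F\right) \left(- \frac{10}{7} + 1\right) = \left(6 + F\right) \left(- \frac{3}{7}\right) = - \frac{18}{7} - \frac{3 F}{7}$)
$s{\left(D,g \right)} = \frac{13 g \left(-157 + D\right)}{7}$ ($s{\left(D,g \right)} = \left(g + \left(- \frac{18}{7} - - \frac{24}{7}\right) g\right) \left(-157 + D\right) = \left(g + \left(- \frac{18}{7} + \frac{24}{7}\right) g\right) \left(-157 + D\right) = \left(g + \frac{6 g}{7}\right) \left(-157 + D\right) = \frac{13 g}{7} \left(-157 + D\right) = \frac{13 g \left(-157 + D\right)}{7}$)
$\frac{s{\left(-64,257 \right)}}{-79318} = \frac{\frac{13}{7} \cdot 257 \left(-157 - 64\right)}{-79318} = \frac{13}{7} \cdot 257 \left(-221\right) \left(- \frac{1}{79318}\right) = \left(- \frac{738361}{7}\right) \left(- \frac{1}{79318}\right) = \frac{738361}{555226}$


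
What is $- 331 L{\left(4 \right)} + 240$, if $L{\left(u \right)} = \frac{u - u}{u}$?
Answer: $240$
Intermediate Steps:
$L{\left(u \right)} = 0$ ($L{\left(u \right)} = \frac{0}{u} = 0$)
$- 331 L{\left(4 \right)} + 240 = \left(-331\right) 0 + 240 = 0 + 240 = 240$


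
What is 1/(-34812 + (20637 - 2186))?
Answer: -1/16361 ≈ -6.1121e-5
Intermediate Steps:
1/(-34812 + (20637 - 2186)) = 1/(-34812 + 18451) = 1/(-16361) = -1/16361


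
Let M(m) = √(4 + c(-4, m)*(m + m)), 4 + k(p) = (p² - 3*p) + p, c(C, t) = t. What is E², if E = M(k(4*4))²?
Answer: 9371014416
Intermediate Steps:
k(p) = -4 + p² - 2*p (k(p) = -4 + ((p² - 3*p) + p) = -4 + (p² - 2*p) = -4 + p² - 2*p)
M(m) = √(4 + 2*m²) (M(m) = √(4 + m*(m + m)) = √(4 + m*(2*m)) = √(4 + 2*m²))
E = 96804 (E = (√(4 + 2*(-4 + (4*4)² - 8*4)²))² = (√(4 + 2*(-4 + 16² - 2*16)²))² = (√(4 + 2*(-4 + 256 - 32)²))² = (√(4 + 2*220²))² = (√(4 + 2*48400))² = (√(4 + 96800))² = (√96804)² = (6*√2689)² = 96804)
E² = 96804² = 9371014416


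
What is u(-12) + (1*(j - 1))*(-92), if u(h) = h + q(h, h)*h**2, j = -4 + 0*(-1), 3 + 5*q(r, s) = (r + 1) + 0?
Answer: 224/5 ≈ 44.800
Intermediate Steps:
q(r, s) = -2/5 + r/5 (q(r, s) = -3/5 + ((r + 1) + 0)/5 = -3/5 + ((1 + r) + 0)/5 = -3/5 + (1 + r)/5 = -3/5 + (1/5 + r/5) = -2/5 + r/5)
j = -4 (j = -4 + 0 = -4)
u(h) = h + h**2*(-2/5 + h/5) (u(h) = h + (-2/5 + h/5)*h**2 = h + h**2*(-2/5 + h/5))
u(-12) + (1*(j - 1))*(-92) = (1/5)*(-12)*(5 - 12*(-2 - 12)) + (1*(-4 - 1))*(-92) = (1/5)*(-12)*(5 - 12*(-14)) + (1*(-5))*(-92) = (1/5)*(-12)*(5 + 168) - 5*(-92) = (1/5)*(-12)*173 + 460 = -2076/5 + 460 = 224/5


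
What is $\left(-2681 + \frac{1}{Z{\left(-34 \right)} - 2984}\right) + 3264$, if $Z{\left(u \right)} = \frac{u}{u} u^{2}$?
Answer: $\frac{1065723}{1828} \approx 583.0$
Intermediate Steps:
$Z{\left(u \right)} = u^{2}$ ($Z{\left(u \right)} = 1 u^{2} = u^{2}$)
$\left(-2681 + \frac{1}{Z{\left(-34 \right)} - 2984}\right) + 3264 = \left(-2681 + \frac{1}{\left(-34\right)^{2} - 2984}\right) + 3264 = \left(-2681 + \frac{1}{1156 - 2984}\right) + 3264 = \left(-2681 + \frac{1}{-1828}\right) + 3264 = \left(-2681 - \frac{1}{1828}\right) + 3264 = - \frac{4900869}{1828} + 3264 = \frac{1065723}{1828}$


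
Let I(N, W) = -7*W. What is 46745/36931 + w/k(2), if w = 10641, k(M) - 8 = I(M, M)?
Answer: -130900767/73862 ≈ -1772.2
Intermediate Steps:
k(M) = 8 - 7*M
46745/36931 + w/k(2) = 46745/36931 + 10641/(8 - 7*2) = 46745*(1/36931) + 10641/(8 - 14) = 46745/36931 + 10641/(-6) = 46745/36931 + 10641*(-⅙) = 46745/36931 - 3547/2 = -130900767/73862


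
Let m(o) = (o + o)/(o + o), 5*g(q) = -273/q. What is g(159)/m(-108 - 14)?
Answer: -91/265 ≈ -0.34340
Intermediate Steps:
g(q) = -273/(5*q) (g(q) = (-273/q)/5 = -273/(5*q))
m(o) = 1 (m(o) = (2*o)/((2*o)) = (2*o)*(1/(2*o)) = 1)
g(159)/m(-108 - 14) = -273/5/159/1 = -273/5*1/159*1 = -91/265*1 = -91/265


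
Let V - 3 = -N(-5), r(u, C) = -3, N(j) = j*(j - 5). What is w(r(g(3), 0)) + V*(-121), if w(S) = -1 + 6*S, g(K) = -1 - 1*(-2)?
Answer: 5668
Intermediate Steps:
N(j) = j*(-5 + j)
g(K) = 1 (g(K) = -1 + 2 = 1)
V = -47 (V = 3 - (-5)*(-5 - 5) = 3 - (-5)*(-10) = 3 - 1*50 = 3 - 50 = -47)
w(r(g(3), 0)) + V*(-121) = (-1 + 6*(-3)) - 47*(-121) = (-1 - 18) + 5687 = -19 + 5687 = 5668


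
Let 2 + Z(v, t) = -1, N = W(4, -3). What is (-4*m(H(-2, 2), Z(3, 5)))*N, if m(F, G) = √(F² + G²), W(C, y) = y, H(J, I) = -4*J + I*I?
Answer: 36*√17 ≈ 148.43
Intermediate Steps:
H(J, I) = I² - 4*J (H(J, I) = -4*J + I² = I² - 4*J)
N = -3
Z(v, t) = -3 (Z(v, t) = -2 - 1 = -3)
(-4*m(H(-2, 2), Z(3, 5)))*N = -4*√((2² - 4*(-2))² + (-3)²)*(-3) = -4*√((4 + 8)² + 9)*(-3) = -4*√(12² + 9)*(-3) = -4*√(144 + 9)*(-3) = -12*√17*(-3) = 36*√17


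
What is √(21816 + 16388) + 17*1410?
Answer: 23970 + 2*√9551 ≈ 24165.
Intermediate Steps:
√(21816 + 16388) + 17*1410 = √38204 + 23970 = 2*√9551 + 23970 = 23970 + 2*√9551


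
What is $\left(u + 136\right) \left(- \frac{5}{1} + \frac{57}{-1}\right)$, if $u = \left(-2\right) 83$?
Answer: $1860$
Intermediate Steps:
$u = -166$
$\left(u + 136\right) \left(- \frac{5}{1} + \frac{57}{-1}\right) = \left(-166 + 136\right) \left(- \frac{5}{1} + \frac{57}{-1}\right) = - 30 \left(\left(-5\right) 1 + 57 \left(-1\right)\right) = - 30 \left(-5 - 57\right) = \left(-30\right) \left(-62\right) = 1860$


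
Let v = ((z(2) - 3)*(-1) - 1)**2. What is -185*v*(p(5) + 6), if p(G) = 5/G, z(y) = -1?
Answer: -11655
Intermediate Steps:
v = 9 (v = ((-1 - 3)*(-1) - 1)**2 = (-4*(-1) - 1)**2 = (4 - 1)**2 = 3**2 = 9)
-185*v*(p(5) + 6) = -1665*(5/5 + 6) = -1665*(5*(1/5) + 6) = -1665*(1 + 6) = -1665*7 = -185*63 = -11655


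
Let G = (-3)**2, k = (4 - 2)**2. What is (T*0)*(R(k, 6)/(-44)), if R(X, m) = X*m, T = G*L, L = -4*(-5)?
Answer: 0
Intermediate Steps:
k = 4 (k = 2**2 = 4)
L = 20
G = 9
T = 180 (T = 9*20 = 180)
(T*0)*(R(k, 6)/(-44)) = (180*0)*((4*6)/(-44)) = 0*(24*(-1/44)) = 0*(-6/11) = 0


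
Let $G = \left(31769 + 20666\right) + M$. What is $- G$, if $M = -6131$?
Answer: $-46304$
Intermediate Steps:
$G = 46304$ ($G = \left(31769 + 20666\right) - 6131 = 52435 - 6131 = 46304$)
$- G = \left(-1\right) 46304 = -46304$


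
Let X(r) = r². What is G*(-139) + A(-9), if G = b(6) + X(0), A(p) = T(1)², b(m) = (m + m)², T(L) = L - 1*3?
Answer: -20012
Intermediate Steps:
T(L) = -3 + L (T(L) = L - 3 = -3 + L)
b(m) = 4*m² (b(m) = (2*m)² = 4*m²)
A(p) = 4 (A(p) = (-3 + 1)² = (-2)² = 4)
G = 144 (G = 4*6² + 0² = 4*36 + 0 = 144 + 0 = 144)
G*(-139) + A(-9) = 144*(-139) + 4 = -20016 + 4 = -20012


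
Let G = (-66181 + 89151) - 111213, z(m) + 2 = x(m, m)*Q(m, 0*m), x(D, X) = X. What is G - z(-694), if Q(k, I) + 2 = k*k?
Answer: 334165755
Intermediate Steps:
Q(k, I) = -2 + k² (Q(k, I) = -2 + k*k = -2 + k²)
z(m) = -2 + m*(-2 + m²)
G = -88243 (G = 22970 - 111213 = -88243)
G - z(-694) = -88243 - (-2 - 694*(-2 + (-694)²)) = -88243 - (-2 - 694*(-2 + 481636)) = -88243 - (-2 - 694*481634) = -88243 - (-2 - 334253996) = -88243 - 1*(-334253998) = -88243 + 334253998 = 334165755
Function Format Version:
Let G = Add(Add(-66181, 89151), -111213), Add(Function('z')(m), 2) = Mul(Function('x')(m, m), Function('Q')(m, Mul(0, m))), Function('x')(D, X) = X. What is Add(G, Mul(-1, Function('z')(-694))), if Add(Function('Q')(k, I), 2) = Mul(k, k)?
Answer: 334165755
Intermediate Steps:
Function('Q')(k, I) = Add(-2, Pow(k, 2)) (Function('Q')(k, I) = Add(-2, Mul(k, k)) = Add(-2, Pow(k, 2)))
Function('z')(m) = Add(-2, Mul(m, Add(-2, Pow(m, 2))))
G = -88243 (G = Add(22970, -111213) = -88243)
Add(G, Mul(-1, Function('z')(-694))) = Add(-88243, Mul(-1, Add(-2, Mul(-694, Add(-2, Pow(-694, 2)))))) = Add(-88243, Mul(-1, Add(-2, Mul(-694, Add(-2, 481636))))) = Add(-88243, Mul(-1, Add(-2, Mul(-694, 481634)))) = Add(-88243, Mul(-1, Add(-2, -334253996))) = Add(-88243, Mul(-1, -334253998)) = Add(-88243, 334253998) = 334165755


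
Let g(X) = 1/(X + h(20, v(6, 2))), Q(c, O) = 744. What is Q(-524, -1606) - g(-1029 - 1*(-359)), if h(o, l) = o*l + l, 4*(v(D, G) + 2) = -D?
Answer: 1106330/1487 ≈ 744.00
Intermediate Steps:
v(D, G) = -2 - D/4 (v(D, G) = -2 + (-D)/4 = -2 - D/4)
h(o, l) = l + l*o (h(o, l) = l*o + l = l + l*o)
g(X) = 1/(-147/2 + X) (g(X) = 1/(X + (-2 - 1/4*6)*(1 + 20)) = 1/(X + (-2 - 3/2)*21) = 1/(X - 7/2*21) = 1/(X - 147/2) = 1/(-147/2 + X))
Q(-524, -1606) - g(-1029 - 1*(-359)) = 744 - 2/(-147 + 2*(-1029 - 1*(-359))) = 744 - 2/(-147 + 2*(-1029 + 359)) = 744 - 2/(-147 + 2*(-670)) = 744 - 2/(-147 - 1340) = 744 - 2/(-1487) = 744 - 2*(-1)/1487 = 744 - 1*(-2/1487) = 744 + 2/1487 = 1106330/1487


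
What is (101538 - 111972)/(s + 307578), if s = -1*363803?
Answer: 10434/56225 ≈ 0.18558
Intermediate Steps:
s = -363803
(101538 - 111972)/(s + 307578) = (101538 - 111972)/(-363803 + 307578) = -10434/(-56225) = -10434*(-1/56225) = 10434/56225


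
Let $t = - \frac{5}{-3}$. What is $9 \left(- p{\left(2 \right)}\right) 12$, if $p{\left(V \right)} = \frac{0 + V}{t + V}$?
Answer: $- \frac{648}{11} \approx -58.909$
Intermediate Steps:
$t = \frac{5}{3}$ ($t = \left(-5\right) \left(- \frac{1}{3}\right) = \frac{5}{3} \approx 1.6667$)
$p{\left(V \right)} = \frac{V}{\frac{5}{3} + V}$ ($p{\left(V \right)} = \frac{0 + V}{\frac{5}{3} + V} = \frac{V}{\frac{5}{3} + V}$)
$9 \left(- p{\left(2 \right)}\right) 12 = 9 \left(- \frac{3 \cdot 2}{5 + 3 \cdot 2}\right) 12 = 9 \left(- \frac{3 \cdot 2}{5 + 6}\right) 12 = 9 \left(- \frac{3 \cdot 2}{11}\right) 12 = 9 \left(\left(-1\right) \frac{6}{11}\right) 12 = 9 \left(- \frac{6}{11}\right) 12 = \left(- \frac{54}{11}\right) 12 = - \frac{648}{11}$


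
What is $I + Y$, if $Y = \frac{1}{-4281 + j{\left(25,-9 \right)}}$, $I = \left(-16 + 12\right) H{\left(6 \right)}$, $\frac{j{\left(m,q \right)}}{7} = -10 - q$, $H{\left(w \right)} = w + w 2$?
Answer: $- \frac{308737}{4288} \approx -72.0$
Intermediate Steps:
$H{\left(w \right)} = 3 w$ ($H{\left(w \right)} = w + 2 w = 3 w$)
$j{\left(m,q \right)} = -70 - 7 q$ ($j{\left(m,q \right)} = 7 \left(-10 - q\right) = -70 - 7 q$)
$I = -72$ ($I = \left(-16 + 12\right) 3 \cdot 6 = \left(-4\right) 18 = -72$)
$Y = - \frac{1}{4288}$ ($Y = \frac{1}{-4281 - 7} = \frac{1}{-4288} = - \frac{1}{4288} \approx -0.00023321$)
$I + Y = -72 - \frac{1}{4288} = - \frac{308737}{4288}$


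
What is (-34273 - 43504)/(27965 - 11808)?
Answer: -77777/16157 ≈ -4.8138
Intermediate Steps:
(-34273 - 43504)/(27965 - 11808) = -77777/16157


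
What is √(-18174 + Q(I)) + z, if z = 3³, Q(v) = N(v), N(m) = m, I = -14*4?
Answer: 27 + I*√18230 ≈ 27.0 + 135.02*I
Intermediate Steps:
I = -56
Q(v) = v
z = 27
√(-18174 + Q(I)) + z = √(-18174 - 56) + 27 = √(-18230) + 27 = I*√18230 + 27 = 27 + I*√18230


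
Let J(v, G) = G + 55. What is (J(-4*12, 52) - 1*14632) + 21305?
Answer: 6780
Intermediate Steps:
J(v, G) = 55 + G
(J(-4*12, 52) - 1*14632) + 21305 = ((55 + 52) - 1*14632) + 21305 = (107 - 14632) + 21305 = -14525 + 21305 = 6780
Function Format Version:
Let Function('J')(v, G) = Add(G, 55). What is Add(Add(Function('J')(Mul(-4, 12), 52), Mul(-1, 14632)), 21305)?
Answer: 6780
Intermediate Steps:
Function('J')(v, G) = Add(55, G)
Add(Add(Function('J')(Mul(-4, 12), 52), Mul(-1, 14632)), 21305) = Add(Add(Add(55, 52), Mul(-1, 14632)), 21305) = Add(Add(107, -14632), 21305) = Add(-14525, 21305) = 6780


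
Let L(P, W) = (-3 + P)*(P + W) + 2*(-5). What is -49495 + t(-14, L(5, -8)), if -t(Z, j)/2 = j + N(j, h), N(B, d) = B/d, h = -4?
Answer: -49471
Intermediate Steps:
L(P, W) = -10 + (-3 + P)*(P + W) (L(P, W) = (-3 + P)*(P + W) - 10 = -10 + (-3 + P)*(P + W))
t(Z, j) = -3*j/2 (t(Z, j) = -2*(j + j/(-4)) = -2*(j + j*(-¼)) = -2*(j - j/4) = -3*j/2)
-49495 + t(-14, L(5, -8)) = -49495 - 3*(-10 + 5² - 3*5 - 3*(-8) + 5*(-8))/2 = -49495 - 3*(-10 + 25 - 15 + 24 - 40)/2 = -49495 - 3/2*(-16) = -49495 + 24 = -49471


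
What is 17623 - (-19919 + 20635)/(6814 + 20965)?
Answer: 489548601/27779 ≈ 17623.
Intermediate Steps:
17623 - (-19919 + 20635)/(6814 + 20965) = 17623 - 716/27779 = 489548601/27779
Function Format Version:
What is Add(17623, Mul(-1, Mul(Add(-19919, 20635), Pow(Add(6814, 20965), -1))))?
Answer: Rational(489548601, 27779) ≈ 17623.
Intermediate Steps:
Add(17623, Mul(-1, Mul(Add(-19919, 20635), Pow(Add(6814, 20965), -1)))) = Add(17623, Mul(-1, Mul(716, Pow(27779, -1)))) = Add(17623, Mul(-1, Mul(716, Rational(1, 27779)))) = Add(17623, Mul(-1, Rational(716, 27779))) = Add(17623, Rational(-716, 27779)) = Rational(489548601, 27779)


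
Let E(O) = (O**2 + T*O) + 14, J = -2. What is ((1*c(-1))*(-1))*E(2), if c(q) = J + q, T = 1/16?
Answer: 435/8 ≈ 54.375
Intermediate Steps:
T = 1/16 ≈ 0.062500
E(O) = 14 + O**2 + O/16 (E(O) = (O**2 + O/16) + 14 = 14 + O**2 + O/16)
c(q) = -2 + q
((1*c(-1))*(-1))*E(2) = ((1*(-2 - 1))*(-1))*(14 + 2**2 + (1/16)*2) = ((1*(-3))*(-1))*(14 + 4 + 1/8) = -3*(-1)*(145/8) = 3*(145/8) = 435/8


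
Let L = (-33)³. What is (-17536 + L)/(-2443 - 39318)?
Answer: 53473/41761 ≈ 1.2805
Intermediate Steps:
L = -35937
(-17536 + L)/(-2443 - 39318) = (-17536 - 35937)/(-2443 - 39318) = -53473/(-41761) = -53473*(-1/41761) = 53473/41761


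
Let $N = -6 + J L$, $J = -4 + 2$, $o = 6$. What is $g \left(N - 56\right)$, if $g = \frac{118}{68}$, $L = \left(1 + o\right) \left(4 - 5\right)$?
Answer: $- \frac{1416}{17} \approx -83.294$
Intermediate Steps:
$L = -7$ ($L = \left(1 + 6\right) \left(4 - 5\right) = 7 \left(-1\right) = -7$)
$J = -2$
$g = \frac{59}{34}$ ($g = 118 \cdot \frac{1}{68} = \frac{59}{34} \approx 1.7353$)
$N = 8$ ($N = -6 - -14 = -6 + 14 = 8$)
$g \left(N - 56\right) = \frac{59 \left(8 - 56\right)}{34} = \frac{59}{34} \left(-48\right) = - \frac{1416}{17}$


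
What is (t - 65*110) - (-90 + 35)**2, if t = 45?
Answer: -10130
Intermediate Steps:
(t - 65*110) - (-90 + 35)**2 = (45 - 65*110) - (-90 + 35)**2 = (45 - 7150) - 1*(-55)**2 = -7105 - 1*3025 = -7105 - 3025 = -10130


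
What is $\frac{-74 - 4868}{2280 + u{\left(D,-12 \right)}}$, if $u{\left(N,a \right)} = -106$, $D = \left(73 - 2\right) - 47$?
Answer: $- \frac{2471}{1087} \approx -2.2732$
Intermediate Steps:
$D = 24$ ($D = 71 - 47 = 24$)
$\frac{-74 - 4868}{2280 + u{\left(D,-12 \right)}} = \frac{-74 - 4868}{2280 - 106} = - \frac{4942}{2174} = \left(-4942\right) \frac{1}{2174} = - \frac{2471}{1087}$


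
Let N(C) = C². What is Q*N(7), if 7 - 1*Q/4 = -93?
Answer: 19600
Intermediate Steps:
Q = 400 (Q = 28 - 4*(-93) = 28 + 372 = 400)
Q*N(7) = 400*7² = 400*49 = 19600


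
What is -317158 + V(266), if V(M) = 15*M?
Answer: -313168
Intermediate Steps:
-317158 + V(266) = -317158 + 15*266 = -317158 + 3990 = -313168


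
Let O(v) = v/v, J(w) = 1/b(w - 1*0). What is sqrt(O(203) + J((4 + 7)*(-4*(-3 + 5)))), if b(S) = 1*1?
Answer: sqrt(2) ≈ 1.4142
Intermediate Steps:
b(S) = 1
J(w) = 1 (J(w) = 1/1 = 1)
O(v) = 1
sqrt(O(203) + J((4 + 7)*(-4*(-3 + 5)))) = sqrt(1 + 1) = sqrt(2)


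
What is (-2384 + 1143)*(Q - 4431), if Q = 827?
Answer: 4472564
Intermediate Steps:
(-2384 + 1143)*(Q - 4431) = (-2384 + 1143)*(827 - 4431) = -1241*(-3604) = 4472564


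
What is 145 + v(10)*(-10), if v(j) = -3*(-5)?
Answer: -5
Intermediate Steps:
v(j) = 15
145 + v(10)*(-10) = 145 + 15*(-10) = 145 - 150 = -5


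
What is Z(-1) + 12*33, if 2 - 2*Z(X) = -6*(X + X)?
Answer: 391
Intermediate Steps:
Z(X) = 1 + 6*X (Z(X) = 1 - (-3)*(X + X) = 1 - (-3)*2*X = 1 - (-6)*X = 1 + 6*X)
Z(-1) + 12*33 = (1 + 6*(-1)) + 12*33 = (1 - 6) + 396 = -5 + 396 = 391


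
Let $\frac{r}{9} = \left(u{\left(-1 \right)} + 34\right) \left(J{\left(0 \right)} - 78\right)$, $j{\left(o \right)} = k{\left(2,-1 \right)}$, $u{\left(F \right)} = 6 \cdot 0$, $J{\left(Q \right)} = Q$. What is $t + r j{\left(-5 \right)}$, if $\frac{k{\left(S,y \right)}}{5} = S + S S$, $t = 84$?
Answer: $-715956$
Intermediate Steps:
$u{\left(F \right)} = 0$
$k{\left(S,y \right)} = 5 S + 5 S^{2}$ ($k{\left(S,y \right)} = 5 \left(S + S S\right) = 5 \left(S + S^{2}\right) = 5 S + 5 S^{2}$)
$j{\left(o \right)} = 30$ ($j{\left(o \right)} = 5 \cdot 2 \left(1 + 2\right) = 5 \cdot 2 \cdot 3 = 30$)
$r = -23868$ ($r = 9 \left(0 + 34\right) \left(0 - 78\right) = 9 \cdot 34 \left(-78\right) = 9 \left(-2652\right) = -23868$)
$t + r j{\left(-5 \right)} = 84 - 716040 = -715956$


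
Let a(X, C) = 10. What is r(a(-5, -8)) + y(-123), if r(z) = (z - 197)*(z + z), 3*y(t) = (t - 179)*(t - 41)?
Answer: 38308/3 ≈ 12769.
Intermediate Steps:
y(t) = (-179 + t)*(-41 + t)/3 (y(t) = ((t - 179)*(t - 41))/3 = ((-179 + t)*(-41 + t))/3 = (-179 + t)*(-41 + t)/3)
r(z) = 2*z*(-197 + z) (r(z) = (-197 + z)*(2*z) = 2*z*(-197 + z))
r(a(-5, -8)) + y(-123) = 2*10*(-197 + 10) + (7339/3 - 220/3*(-123) + (⅓)*(-123)²) = 2*10*(-187) + (7339/3 + 9020 + (⅓)*15129) = -3740 + (7339/3 + 9020 + 5043) = -3740 + 49528/3 = 38308/3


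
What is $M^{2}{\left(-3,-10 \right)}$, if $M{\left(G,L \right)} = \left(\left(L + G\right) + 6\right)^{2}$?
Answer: $2401$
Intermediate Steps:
$M{\left(G,L \right)} = \left(6 + G + L\right)^{2}$ ($M{\left(G,L \right)} = \left(\left(G + L\right) + 6\right)^{2} = \left(6 + G + L\right)^{2}$)
$M^{2}{\left(-3,-10 \right)} = \left(\left(6 - 3 - 10\right)^{2}\right)^{2} = \left(\left(-7\right)^{2}\right)^{2} = 49^{2} = 2401$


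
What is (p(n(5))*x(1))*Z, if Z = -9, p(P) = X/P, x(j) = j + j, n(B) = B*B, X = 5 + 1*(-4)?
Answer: -18/25 ≈ -0.72000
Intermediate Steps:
X = 1 (X = 5 - 4 = 1)
n(B) = B²
x(j) = 2*j
p(P) = 1/P
(p(n(5))*x(1))*Z = ((2*1)/(5²))*(-9) = (2/25)*(-9) = -18/25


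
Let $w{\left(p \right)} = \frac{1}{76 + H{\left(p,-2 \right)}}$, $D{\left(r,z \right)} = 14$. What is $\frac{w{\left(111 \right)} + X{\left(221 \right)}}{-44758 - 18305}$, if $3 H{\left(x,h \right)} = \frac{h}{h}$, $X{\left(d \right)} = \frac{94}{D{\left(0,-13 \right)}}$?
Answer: $- \frac{10784}{101089989} \approx -0.00010668$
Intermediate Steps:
$X{\left(d \right)} = \frac{47}{7}$ ($X{\left(d \right)} = \frac{94}{14} = 94 \cdot \frac{1}{14} = \frac{47}{7}$)
$H{\left(x,h \right)} = \frac{1}{3}$ ($H{\left(x,h \right)} = \frac{h \frac{1}{h}}{3} = \frac{1}{3} \cdot 1 = \frac{1}{3}$)
$w{\left(p \right)} = \frac{3}{229}$ ($w{\left(p \right)} = \frac{1}{76 + \frac{1}{3}} = \frac{1}{\frac{229}{3}} = \frac{3}{229}$)
$\frac{w{\left(111 \right)} + X{\left(221 \right)}}{-44758 - 18305} = \frac{\frac{3}{229} + \frac{47}{7}}{-44758 - 18305} = \frac{10784}{1603 \left(-63063\right)} = \frac{10784}{1603} \left(- \frac{1}{63063}\right) = - \frac{10784}{101089989}$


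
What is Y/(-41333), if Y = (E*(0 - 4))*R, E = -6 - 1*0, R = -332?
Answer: 7968/41333 ≈ 0.19278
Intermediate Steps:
E = -6 (E = -6 + 0 = -6)
Y = -7968 (Y = -6*(0 - 4)*(-332) = -6*(-4)*(-332) = 24*(-332) = -7968)
Y/(-41333) = -7968/(-41333) = -7968*(-1/41333) = 7968/41333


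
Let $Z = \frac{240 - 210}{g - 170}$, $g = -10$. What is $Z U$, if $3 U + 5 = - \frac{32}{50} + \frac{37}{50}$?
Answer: $\frac{49}{180} \approx 0.27222$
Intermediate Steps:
$U = - \frac{49}{30}$ ($U = - \frac{5}{3} + \frac{- \frac{32}{50} + \frac{37}{50}}{3} = - \frac{5}{3} + \frac{\left(-32\right) \frac{1}{50} + 37 \cdot \frac{1}{50}}{3} = - \frac{5}{3} + \frac{- \frac{16}{25} + \frac{37}{50}}{3} = - \frac{5}{3} + \frac{1}{3} \cdot \frac{1}{10} = - \frac{5}{3} + \frac{1}{30} = - \frac{49}{30} \approx -1.6333$)
$Z = - \frac{1}{6}$ ($Z = \frac{240 - 210}{-10 - 170} = \frac{30}{-180} = 30 \left(- \frac{1}{180}\right) = - \frac{1}{6} \approx -0.16667$)
$Z U = \left(- \frac{1}{6}\right) \left(- \frac{49}{30}\right) = \frac{49}{180}$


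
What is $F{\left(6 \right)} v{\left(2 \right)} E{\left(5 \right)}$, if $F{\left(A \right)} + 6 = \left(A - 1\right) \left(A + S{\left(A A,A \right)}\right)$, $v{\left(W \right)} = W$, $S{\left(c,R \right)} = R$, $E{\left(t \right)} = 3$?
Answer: $324$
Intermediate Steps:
$F{\left(A \right)} = -6 + 2 A \left(-1 + A\right)$ ($F{\left(A \right)} = -6 + \left(A - 1\right) \left(A + A\right) = -6 + \left(-1 + A\right) 2 A = -6 + 2 A \left(-1 + A\right)$)
$F{\left(6 \right)} v{\left(2 \right)} E{\left(5 \right)} = \left(-6 - 12 + 2 \cdot 6^{2}\right) 2 \cdot 3 = \left(-6 - 12 + 2 \cdot 36\right) 2 \cdot 3 = \left(-6 - 12 + 72\right) 2 \cdot 3 = 54 \cdot 2 \cdot 3 = 108 \cdot 3 = 324$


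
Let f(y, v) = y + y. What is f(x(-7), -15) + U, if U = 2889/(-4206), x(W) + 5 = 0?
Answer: -14983/1402 ≈ -10.687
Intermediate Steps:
x(W) = -5 (x(W) = -5 + 0 = -5)
f(y, v) = 2*y
U = -963/1402 (U = 2889*(-1/4206) = -963/1402 ≈ -0.68688)
f(x(-7), -15) + U = 2*(-5) - 963/1402 = -10 - 963/1402 = -14983/1402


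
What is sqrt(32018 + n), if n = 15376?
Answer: 3*sqrt(5266) ≈ 217.70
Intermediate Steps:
sqrt(32018 + n) = sqrt(32018 + 15376) = sqrt(47394) = 3*sqrt(5266)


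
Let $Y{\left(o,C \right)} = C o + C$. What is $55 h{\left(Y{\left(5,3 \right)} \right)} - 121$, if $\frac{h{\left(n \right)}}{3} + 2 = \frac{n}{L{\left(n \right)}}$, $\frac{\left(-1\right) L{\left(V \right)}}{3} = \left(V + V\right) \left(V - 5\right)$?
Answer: $- \frac{11781}{26} \approx -453.12$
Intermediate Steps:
$L{\left(V \right)} = - 6 V \left(-5 + V\right)$ ($L{\left(V \right)} = - 3 \left(V + V\right) \left(V - 5\right) = - 3 \cdot 2 V \left(-5 + V\right) = - 6 V \left(-5 + V\right)$)
$Y{\left(o,C \right)} = C + C o$
$h{\left(n \right)} = -6 + \frac{1}{2 \left(5 - n\right)}$ ($h{\left(n \right)} = -6 + 3 \frac{n}{6 n \left(5 - n\right)} = -6 + 3 n \frac{1}{6 n \left(5 - n\right)} = -6 + 3 \frac{1}{6 \left(5 - n\right)} = -6 + \frac{1}{2 \left(5 - n\right)}$)
$55 h{\left(Y{\left(5,3 \right)} \right)} - 121 = 55 \frac{59 - 12 \cdot 3 \left(1 + 5\right)}{2 \left(-5 + 3 \left(1 + 5\right)\right)} - 121 = 55 \frac{59 - 12 \cdot 3 \cdot 6}{2 \left(-5 + 3 \cdot 6\right)} - 121 = 55 \frac{59 - 216}{2 \left(-5 + 18\right)} - 121 = 55 \frac{59 - 216}{2 \cdot 13} - 121 = 55 \cdot \frac{1}{2} \cdot \frac{1}{13} \left(-157\right) - 121 = 55 \left(- \frac{157}{26}\right) - 121 = - \frac{8635}{26} - 121 = - \frac{11781}{26}$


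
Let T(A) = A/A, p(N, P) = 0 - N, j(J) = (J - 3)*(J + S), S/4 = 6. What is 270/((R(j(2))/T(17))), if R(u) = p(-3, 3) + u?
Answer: -270/23 ≈ -11.739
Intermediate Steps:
S = 24 (S = 4*6 = 24)
j(J) = (-3 + J)*(24 + J) (j(J) = (J - 3)*(J + 24) = (-3 + J)*(24 + J))
p(N, P) = -N
R(u) = 3 + u (R(u) = -1*(-3) + u = 3 + u)
T(A) = 1
270/((R(j(2))/T(17))) = 270/(((3 + (-72 + 2² + 21*2))/1)) = 270/(((3 + (-72 + 4 + 42))*1)) = 270/(((3 - 26)*1)) = 270/((-23*1)) = 270/(-23) = 270*(-1/23) = -270/23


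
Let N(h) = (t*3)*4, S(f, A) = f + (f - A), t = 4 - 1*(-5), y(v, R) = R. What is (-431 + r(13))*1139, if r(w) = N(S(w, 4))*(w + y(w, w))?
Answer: 2707403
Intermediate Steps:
t = 9 (t = 4 + 5 = 9)
S(f, A) = -A + 2*f
N(h) = 108 (N(h) = (9*3)*4 = 27*4 = 108)
r(w) = 216*w (r(w) = 108*(w + w) = 108*(2*w) = 216*w)
(-431 + r(13))*1139 = (-431 + 216*13)*1139 = (-431 + 2808)*1139 = 2377*1139 = 2707403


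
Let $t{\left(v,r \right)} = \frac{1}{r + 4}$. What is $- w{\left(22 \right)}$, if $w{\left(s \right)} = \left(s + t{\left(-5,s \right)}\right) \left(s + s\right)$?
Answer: $- \frac{12606}{13} \approx -969.69$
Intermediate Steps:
$t{\left(v,r \right)} = \frac{1}{4 + r}$
$w{\left(s \right)} = 2 s \left(s + \frac{1}{4 + s}\right)$ ($w{\left(s \right)} = \left(s + \frac{1}{4 + s}\right) \left(s + s\right) = \left(s + \frac{1}{4 + s}\right) 2 s = 2 s \left(s + \frac{1}{4 + s}\right)$)
$- w{\left(22 \right)} = - \frac{2 \cdot 22 \left(1 + 22 \left(4 + 22\right)\right)}{4 + 22} = - \frac{2 \cdot 22 \left(1 + 22 \cdot 26\right)}{26} = - \frac{2 \cdot 22 \left(1 + 572\right)}{26} = - \frac{2 \cdot 22 \cdot 573}{26} = \left(-1\right) \frac{12606}{13} = - \frac{12606}{13}$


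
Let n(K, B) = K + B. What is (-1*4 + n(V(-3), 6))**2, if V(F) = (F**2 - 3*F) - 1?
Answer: 361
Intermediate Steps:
V(F) = -1 + F**2 - 3*F
n(K, B) = B + K
(-1*4 + n(V(-3), 6))**2 = (-1*4 + (6 + (-1 + (-3)**2 - 3*(-3))))**2 = (-4 + (6 + (-1 + 9 + 9)))**2 = (-4 + (6 + 17))**2 = (-4 + 23)**2 = 19**2 = 361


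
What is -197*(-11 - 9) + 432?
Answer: 4372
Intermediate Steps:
-197*(-11 - 9) + 432 = -197*(-20) + 432 = 3940 + 432 = 4372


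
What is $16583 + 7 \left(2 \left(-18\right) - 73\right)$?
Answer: $15820$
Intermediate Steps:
$16583 + 7 \left(2 \left(-18\right) - 73\right) = 16583 + 7 \left(-36 - 73\right) = 16583 + 7 \left(-109\right) = 16583 - 763 = 15820$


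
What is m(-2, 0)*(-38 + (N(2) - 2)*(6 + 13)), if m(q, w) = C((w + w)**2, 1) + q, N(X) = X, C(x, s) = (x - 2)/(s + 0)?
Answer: 152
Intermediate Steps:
C(x, s) = (-2 + x)/s
m(q, w) = -2 + q + 4*w**2 (m(q, w) = (-2 + (w + w)**2)/1 + q = 1*(-2 + (2*w)**2) + q = 1*(-2 + 4*w**2) + q = (-2 + 4*w**2) + q = -2 + q + 4*w**2)
m(-2, 0)*(-38 + (N(2) - 2)*(6 + 13)) = (-2 - 2 + 4*0**2)*(-38 + (2 - 2)*(6 + 13)) = (-2 - 2 + 4*0)*(-38 + 0*19) = (-2 - 2 + 0)*(-38 + 0) = -4*(-38) = 152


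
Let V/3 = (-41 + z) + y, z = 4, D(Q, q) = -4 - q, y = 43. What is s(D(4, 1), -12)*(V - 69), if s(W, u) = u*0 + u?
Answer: 612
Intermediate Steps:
s(W, u) = u (s(W, u) = 0 + u = u)
V = 18 (V = 3*((-41 + 4) + 43) = 3*(-37 + 43) = 3*6 = 18)
s(D(4, 1), -12)*(V - 69) = -12*(18 - 69) = -12*(-51) = 612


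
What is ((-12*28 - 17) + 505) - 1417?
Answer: -1265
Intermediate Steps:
((-12*28 - 17) + 505) - 1417 = ((-336 - 17) + 505) - 1417 = (-353 + 505) - 1417 = 152 - 1417 = -1265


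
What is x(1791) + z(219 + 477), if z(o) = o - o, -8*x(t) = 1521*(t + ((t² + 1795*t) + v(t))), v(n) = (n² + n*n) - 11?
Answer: -4882283757/2 ≈ -2.4411e+9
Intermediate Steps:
v(n) = -11 + 2*n² (v(n) = (n² + n²) - 11 = 2*n² - 11 = -11 + 2*n²)
x(t) = 16731/8 - 682929*t/2 - 4563*t²/8 (x(t) = -1521*(t + ((t² + 1795*t) + (-11 + 2*t²)))/8 = -1521*(t + (-11 + 3*t² + 1795*t))/8 = -1521*(-11 + 3*t² + 1796*t)/8 = -(-16731 + 4563*t² + 2731716*t)/8 = 16731/8 - 682929*t/2 - 4563*t²/8)
z(o) = 0
x(1791) + z(219 + 477) = (16731/8 - 682929/2*1791 - 4563/8*1791²) + 0 = (16731/8 - 1223125839/2 - 4563/8*3207681) + 0 = (16731/8 - 1223125839/2 - 14636648403/8) + 0 = -4882283757/2 + 0 = -4882283757/2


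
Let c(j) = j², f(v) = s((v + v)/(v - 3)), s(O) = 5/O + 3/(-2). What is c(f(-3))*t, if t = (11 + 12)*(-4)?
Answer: -1127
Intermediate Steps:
s(O) = -3/2 + 5/O (s(O) = 5/O + 3*(-½) = 5/O - 3/2 = -3/2 + 5/O)
f(v) = -3/2 + 5*(-3 + v)/(2*v) (f(v) = -3/2 + 5/(((v + v)/(v - 3))) = -3/2 + 5/(((2*v)/(-3 + v))) = -3/2 + 5/((2*v/(-3 + v))) = -3/2 + 5*((-3 + v)/(2*v)) = -3/2 + 5*(-3 + v)/(2*v))
t = -92 (t = 23*(-4) = -92)
c(f(-3))*t = ((-15/2 - 3)/(-3))²*(-92) = (-⅓*(-21/2))²*(-92) = (7/2)²*(-92) = (49/4)*(-92) = -1127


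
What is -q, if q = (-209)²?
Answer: -43681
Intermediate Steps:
q = 43681
-q = -1*43681 = -43681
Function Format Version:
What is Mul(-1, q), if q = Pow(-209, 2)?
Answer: -43681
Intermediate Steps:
q = 43681
Mul(-1, q) = Mul(-1, 43681) = -43681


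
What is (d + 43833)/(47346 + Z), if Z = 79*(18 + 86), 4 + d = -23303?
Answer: 10263/27781 ≈ 0.36943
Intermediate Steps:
d = -23307 (d = -4 - 23303 = -23307)
Z = 8216 (Z = 79*104 = 8216)
(d + 43833)/(47346 + Z) = (-23307 + 43833)/(47346 + 8216) = 20526/55562 = 20526*(1/55562) = 10263/27781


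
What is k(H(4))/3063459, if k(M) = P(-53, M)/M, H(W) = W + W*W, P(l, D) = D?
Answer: 1/3063459 ≈ 3.2643e-7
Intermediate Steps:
H(W) = W + W²
k(M) = 1 (k(M) = M/M = 1)
k(H(4))/3063459 = 1/3063459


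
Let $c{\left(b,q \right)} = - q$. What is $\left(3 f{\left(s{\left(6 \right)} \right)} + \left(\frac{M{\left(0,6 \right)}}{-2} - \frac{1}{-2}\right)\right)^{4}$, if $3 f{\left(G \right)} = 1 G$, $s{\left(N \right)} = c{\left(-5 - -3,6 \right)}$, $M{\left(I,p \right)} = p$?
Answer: $\frac{83521}{16} \approx 5220.1$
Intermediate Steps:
$s{\left(N \right)} = -6$ ($s{\left(N \right)} = \left(-1\right) 6 = -6$)
$f{\left(G \right)} = \frac{G}{3}$ ($f{\left(G \right)} = \frac{1 G}{3} = \frac{G}{3}$)
$\left(3 f{\left(s{\left(6 \right)} \right)} + \left(\frac{M{\left(0,6 \right)}}{-2} - \frac{1}{-2}\right)\right)^{4} = \left(3 \cdot \frac{1}{3} \left(-6\right) + \left(\frac{6}{-2} - \frac{1}{-2}\right)\right)^{4} = \left(3 \left(-2\right) + \left(6 \left(- \frac{1}{2}\right) - - \frac{1}{2}\right)\right)^{4} = \left(-6 + \left(-3 + \frac{1}{2}\right)\right)^{4} = \left(-6 - \frac{5}{2}\right)^{4} = \left(- \frac{17}{2}\right)^{4} = \frac{83521}{16}$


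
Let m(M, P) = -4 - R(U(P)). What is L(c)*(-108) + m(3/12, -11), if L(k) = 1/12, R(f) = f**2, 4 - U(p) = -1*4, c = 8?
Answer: -77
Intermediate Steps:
U(p) = 8 (U(p) = 4 - (-1)*4 = 4 - 1*(-4) = 4 + 4 = 8)
L(k) = 1/12
m(M, P) = -68 (m(M, P) = -4 - 1*8**2 = -4 - 1*64 = -4 - 64 = -68)
L(c)*(-108) + m(3/12, -11) = (1/12)*(-108) - 68 = -9 - 68 = -77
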